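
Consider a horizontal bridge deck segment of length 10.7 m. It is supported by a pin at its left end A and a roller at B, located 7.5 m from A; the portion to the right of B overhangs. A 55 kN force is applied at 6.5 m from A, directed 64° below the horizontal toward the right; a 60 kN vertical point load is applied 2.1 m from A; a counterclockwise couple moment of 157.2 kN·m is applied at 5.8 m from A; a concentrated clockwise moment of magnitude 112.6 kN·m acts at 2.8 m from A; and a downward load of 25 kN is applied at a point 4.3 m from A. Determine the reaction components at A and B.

Moments about A: B_y·7.5 − 55·sin64°·6.5 − 60·2.1 + 157.2 − 112.6 − 25·4.3 = 0 → B_y = 510.219/7.5 = 68.0292 ≈ 68.03 kN.
ΣF_y = 0: A_y + 68.0292 − 55·sin64° − 60 − 25 = 0 → A_y = 66.40 kN.
ΣF_x = 0: A_x + 55·cos64° = 0 → A_x = -24.11 kN.

A_x = -24.11 kN, A_y = 66.40 kN, B_y = 68.03 kN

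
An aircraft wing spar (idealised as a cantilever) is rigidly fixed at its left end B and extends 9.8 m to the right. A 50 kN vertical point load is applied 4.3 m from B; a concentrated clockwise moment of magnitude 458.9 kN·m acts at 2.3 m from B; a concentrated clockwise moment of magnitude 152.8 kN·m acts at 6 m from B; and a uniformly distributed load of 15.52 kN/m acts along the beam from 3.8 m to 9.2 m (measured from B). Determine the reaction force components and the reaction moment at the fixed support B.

B_x = 0, B_y = 133.8 kN, M_B = 1371 kN·m

Resultant of the distributed load: 15.52 × 5.4 = 83.808 kN at 6.5 m from B.
ΣF_x = 0: B_x = 0.
ΣF_y = 0: B_y − 50 − 15.52·5.4 = 0 → B_y = 133.8 kN.
ΣM about B: M_B − 50·4.3 − 458.9 − 152.8 − (15.52·5.4)·6.5 = 0 → M_B = 1371 kN·m.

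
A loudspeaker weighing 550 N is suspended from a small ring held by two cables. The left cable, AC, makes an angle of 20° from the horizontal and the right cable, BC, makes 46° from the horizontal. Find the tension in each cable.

T_AC = 418.2 N, T_BC = 565.7 N

ΣF_x = 0: −T_AC·cos20° + T_BC·cos46° = 0 → T_BC = 1.35274·T_AC.
ΣF_y = 0: T_AC·sin20° + T_BC·sin46° = 550.
Substitute: T_AC·(0.34202 + 1.35274·0.71934) = 550 → T_AC = 418.219 ≈ 418.2 N.
Then T_BC = 1.35274 × 418.219 = 565.7 N.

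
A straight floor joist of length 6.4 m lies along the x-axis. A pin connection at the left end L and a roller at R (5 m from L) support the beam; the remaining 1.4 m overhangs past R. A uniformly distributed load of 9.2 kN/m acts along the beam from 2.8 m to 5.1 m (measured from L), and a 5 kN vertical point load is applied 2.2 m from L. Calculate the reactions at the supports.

L_x = 0, L_y = 7.244 kN, R_y = 18.92 kN

Resultant of the distributed load: 9.2 × 2.3 = 21.16 kN at 3.95 m from L.
Taking moments about L: R_y·5 − (9.2·2.3)·3.95 − 5·2.2 = 0 → R_y = 94.582/5 = 18.9164 ≈ 18.92 kN.
ΣF_y = 0: L_y + 18.9164 − 9.2·2.3 − 5 = 0 → L_y = 7.244 kN.
ΣF_x = 0: no horizontal applied forces, so L_x = 0.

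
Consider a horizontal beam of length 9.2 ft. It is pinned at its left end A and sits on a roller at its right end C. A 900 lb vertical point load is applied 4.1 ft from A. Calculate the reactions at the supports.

Taking moments about A: C_y·9.2 − 900·4.1 = 0 → C_y = 3690/9.2 = 401.087 ≈ 401.1 lb.
ΣF_y = 0: A_y + 401.087 − 900 = 0 → A_y = 498.9 lb.
ΣF_x = 0: no horizontal applied forces, so A_x = 0.

A_x = 0, A_y = 498.9 lb, C_y = 401.1 lb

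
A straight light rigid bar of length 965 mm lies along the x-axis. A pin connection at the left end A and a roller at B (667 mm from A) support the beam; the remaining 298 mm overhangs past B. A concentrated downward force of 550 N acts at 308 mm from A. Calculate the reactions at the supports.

A_x = 0, A_y = 296.0 N, B_y = 254.0 N

Taking moments about A: B_y·667 − 550·308 = 0 → B_y = 169400/667 = 253.973 ≈ 254.0 N.
ΣF_y = 0: A_y + 253.973 − 550 = 0 → A_y = 296.0 N.
ΣF_x = 0: no horizontal applied forces, so A_x = 0.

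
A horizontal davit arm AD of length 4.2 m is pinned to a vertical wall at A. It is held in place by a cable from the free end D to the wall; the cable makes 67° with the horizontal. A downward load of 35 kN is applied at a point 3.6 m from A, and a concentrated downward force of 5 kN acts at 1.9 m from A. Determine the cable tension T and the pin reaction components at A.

T = 35.05 kN, A_x = 13.69 kN, A_y = 7.738 kN

ΣM about A: T·sin67°·4.2 − 35·3.6 − 5·1.9 = 0 → T = 135.5/(4.2·0.920505) = 35.048 ≈ 35.05 kN.
ΣF_x = 0: A_x − T·cos67° = 0 → A_x = 35.048 × 0.390731 = 13.69 kN.
ΣF_y = 0: A_y + T·sin67° − 35 − 5 = 0 → A_y = 40 − 35.048 × 0.920505 = 7.738 kN.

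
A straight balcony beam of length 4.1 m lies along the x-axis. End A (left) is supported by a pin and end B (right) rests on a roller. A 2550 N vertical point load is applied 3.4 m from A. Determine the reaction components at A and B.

A_x = 0, A_y = 435.4 N, B_y = 2115 N

Taking moments about A: B_y·4.1 − 2550·3.4 = 0 → B_y = 8670/4.1 = 2114.63 ≈ 2115 N.
ΣF_y = 0: A_y + 2114.63 − 2550 = 0 → A_y = 435.4 N.
ΣF_x = 0: no horizontal applied forces, so A_x = 0.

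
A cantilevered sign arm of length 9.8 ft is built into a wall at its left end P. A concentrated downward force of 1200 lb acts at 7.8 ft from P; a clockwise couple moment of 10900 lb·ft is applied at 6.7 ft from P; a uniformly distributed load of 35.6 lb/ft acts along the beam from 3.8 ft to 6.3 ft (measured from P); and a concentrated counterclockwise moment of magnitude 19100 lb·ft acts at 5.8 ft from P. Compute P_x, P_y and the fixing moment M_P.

Resultant of the distributed load: 35.6 × 2.5 = 89 lb at 5.05 ft from P.
ΣF_x = 0: P_x = 0.
ΣF_y = 0: P_y − 1200 − 35.6·2.5 = 0 → P_y = 1289 lb.
ΣM about P: M_P − 1200·7.8 − 10900 − (35.6·2.5)·5.05 + 19100 = 0 → M_P = 1609 lb·ft.

P_x = 0, P_y = 1289 lb, M_P = 1609 lb·ft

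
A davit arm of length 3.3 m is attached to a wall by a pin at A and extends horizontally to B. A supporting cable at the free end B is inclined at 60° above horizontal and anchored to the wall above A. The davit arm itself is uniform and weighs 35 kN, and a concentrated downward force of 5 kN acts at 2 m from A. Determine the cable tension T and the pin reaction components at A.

ΣM about A: T·sin60°·3.3 − 35·1.65 − 5·2 = 0 → T = 67.75/(3.3·0.866025) = 23.7064 ≈ 23.71 kN.
ΣF_x = 0: A_x − T·cos60° = 0 → A_x = 23.7064 × 0.5 = 11.85 kN.
ΣF_y = 0: A_y + T·sin60° − 35 − 5 = 0 → A_y = 40 − 23.7064 × 0.866025 = 19.47 kN.

T = 23.71 kN, A_x = 11.85 kN, A_y = 19.47 kN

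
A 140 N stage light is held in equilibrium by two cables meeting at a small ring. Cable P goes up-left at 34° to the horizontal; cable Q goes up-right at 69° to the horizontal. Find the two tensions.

ΣF_x = 0: −T_P·cos34° + T_Q·cos69° = 0 → T_Q = 2.31337·T_P.
ΣF_y = 0: T_P·sin34° + T_Q·sin69° = 140.
Substitute: T_P·(0.559193 + 2.31337·0.93358) = 140 → T_P = 51.4912 ≈ 51.49 N.
Then T_Q = 2.31337 × 51.4912 = 119.1 N.

T_P = 51.49 N, T_Q = 119.1 N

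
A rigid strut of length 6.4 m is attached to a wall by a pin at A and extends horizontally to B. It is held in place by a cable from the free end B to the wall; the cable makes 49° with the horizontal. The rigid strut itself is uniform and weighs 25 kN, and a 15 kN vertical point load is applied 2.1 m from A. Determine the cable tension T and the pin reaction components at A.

ΣM about A: T·sin49°·6.4 − 25·3.2 − 15·2.1 = 0 → T = 111.5/(6.4·0.75471) = 23.0842 ≈ 23.08 kN.
ΣF_x = 0: A_x − T·cos49° = 0 → A_x = 23.0842 × 0.656059 = 15.14 kN.
ΣF_y = 0: A_y + T·sin49° − 25 − 15 = 0 → A_y = 40 − 23.0842 × 0.75471 = 22.58 kN.

T = 23.08 kN, A_x = 15.14 kN, A_y = 22.58 kN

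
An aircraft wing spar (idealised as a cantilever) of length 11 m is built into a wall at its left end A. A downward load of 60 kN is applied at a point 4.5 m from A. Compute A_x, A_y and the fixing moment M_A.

A_x = 0, A_y = 60.00 kN, M_A = 270.0 kN·m

ΣF_x = 0: A_x = 0.
ΣF_y = 0: A_y − 60 = 0 → A_y = 60.00 kN.
ΣM about A: M_A − 60·4.5 = 0 → M_A = 270.0 kN·m.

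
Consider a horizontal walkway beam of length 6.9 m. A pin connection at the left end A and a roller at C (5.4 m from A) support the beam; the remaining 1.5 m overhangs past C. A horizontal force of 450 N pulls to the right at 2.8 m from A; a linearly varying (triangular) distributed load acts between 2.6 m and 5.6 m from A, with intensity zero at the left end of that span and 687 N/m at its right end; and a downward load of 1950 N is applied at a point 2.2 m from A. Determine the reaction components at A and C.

A_x = -450.0 N, A_y = 1308 N, C_y = 1672 N

Resultant of the triangular load: ½ × 687 × 3 = 1030.5 N, acting at 4.6 m from A (one-third of the span from the peak).
Taking moments about A: C_y·5.4 − (½·687·3)·4.6 − 1950·2.2 = 0 → C_y = 9030.3/5.4 = 1672.28 ≈ 1672 N.
ΣF_y = 0: A_y + 1672.28 − ½·687·3 − 1950 = 0 → A_y = 1308 N.
ΣF_x = 0: A_x + 450 = 0 → A_x = -450.0 N.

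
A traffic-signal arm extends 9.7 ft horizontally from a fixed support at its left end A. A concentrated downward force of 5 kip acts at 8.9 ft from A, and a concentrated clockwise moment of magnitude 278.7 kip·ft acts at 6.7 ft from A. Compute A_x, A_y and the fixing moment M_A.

ΣF_x = 0: A_x = 0.
ΣF_y = 0: A_y − 5 = 0 → A_y = 5.000 kip.
ΣM about A: M_A − 5·8.9 − 278.7 = 0 → M_A = 323.2 kip·ft.

A_x = 0, A_y = 5.000 kip, M_A = 323.2 kip·ft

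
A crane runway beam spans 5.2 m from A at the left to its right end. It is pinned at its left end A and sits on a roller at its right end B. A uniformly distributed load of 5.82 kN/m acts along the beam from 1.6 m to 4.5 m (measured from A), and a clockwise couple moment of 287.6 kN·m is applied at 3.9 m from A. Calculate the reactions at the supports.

A_x = 0, A_y = -48.33 kN, B_y = 65.21 kN

Resultant of the distributed load: 5.82 × 2.9 = 16.878 kN at 3.05 m from A.
ΣM about A: B_y·5.2 − (5.82·2.9)·3.05 − 287.6 = 0 → B_y = 339.0779/5.2 = 65.2073 ≈ 65.21 kN.
ΣF_y = 0: A_y + 65.2073 − 5.82·2.9 = 0 → A_y = -48.33 kN.
ΣF_x = 0: no horizontal applied forces, so A_x = 0.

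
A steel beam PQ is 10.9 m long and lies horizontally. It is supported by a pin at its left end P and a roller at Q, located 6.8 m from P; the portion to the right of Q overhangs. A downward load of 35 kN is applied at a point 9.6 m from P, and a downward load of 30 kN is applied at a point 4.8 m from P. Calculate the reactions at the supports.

ΣM about P: Q_y·6.8 − 35·9.6 − 30·4.8 = 0 → Q_y = 480/6.8 = 70.5882 ≈ 70.59 kN.
ΣF_y = 0: P_y + 70.5882 − 35 − 30 = 0 → P_y = -5.588 kN.
ΣF_x = 0: no horizontal applied forces, so P_x = 0.

P_x = 0, P_y = -5.588 kN, Q_y = 70.59 kN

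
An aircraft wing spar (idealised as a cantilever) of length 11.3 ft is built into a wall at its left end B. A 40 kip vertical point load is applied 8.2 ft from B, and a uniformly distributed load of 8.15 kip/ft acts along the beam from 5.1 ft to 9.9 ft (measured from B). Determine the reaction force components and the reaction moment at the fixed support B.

Resultant of the distributed load: 8.15 × 4.8 = 39.12 kip at 7.5 ft from B.
ΣF_x = 0: B_x = 0.
ΣF_y = 0: B_y − 40 − 8.15·4.8 = 0 → B_y = 79.12 kip.
ΣM about B: M_B − 40·8.2 − (8.15·4.8)·7.5 = 0 → M_B = 621.4 kip·ft.

B_x = 0, B_y = 79.12 kip, M_B = 621.4 kip·ft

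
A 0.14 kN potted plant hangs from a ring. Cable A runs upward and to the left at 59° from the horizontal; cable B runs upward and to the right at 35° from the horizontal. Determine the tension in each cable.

T_A = 0.1150 kN, T_B = 0.07228 kN

ΣF_x = 0: −T_A·cos59° + T_B·cos35° = 0 → T_B = 0.628745·T_A.
ΣF_y = 0: T_A·sin59° + T_B·sin35° = 0.14.
Substitute: T_A·(0.857167 + 0.628745·0.573576) = 0.14 → T_A = 0.114961 ≈ 0.1150 kN.
Then T_B = 0.628745 × 0.114961 = 0.07228 kN.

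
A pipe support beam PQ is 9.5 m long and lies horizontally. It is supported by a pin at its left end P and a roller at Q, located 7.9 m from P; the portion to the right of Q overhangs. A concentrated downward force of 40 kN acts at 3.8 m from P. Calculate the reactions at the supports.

P_x = 0, P_y = 20.76 kN, Q_y = 19.24 kN

ΣM about P: Q_y·7.9 − 40·3.8 = 0 → Q_y = 152/7.9 = 19.2405 ≈ 19.24 kN.
ΣF_y = 0: P_y + 19.2405 − 40 = 0 → P_y = 20.76 kN.
ΣF_x = 0: no horizontal applied forces, so P_x = 0.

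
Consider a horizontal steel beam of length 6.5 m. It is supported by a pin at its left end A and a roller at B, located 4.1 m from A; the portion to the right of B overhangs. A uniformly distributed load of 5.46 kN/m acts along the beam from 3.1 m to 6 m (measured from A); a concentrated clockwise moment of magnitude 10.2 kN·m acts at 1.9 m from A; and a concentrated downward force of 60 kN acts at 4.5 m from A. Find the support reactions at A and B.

Resultant of the distributed load: 5.46 × 2.9 = 15.834 kN at 4.55 m from A.
Taking moments about A: B_y·4.1 − (5.46·2.9)·4.55 − 10.2 − 60·4.5 = 0 → B_y = 352.2447/4.1 = 85.9133 ≈ 85.91 kN.
ΣF_y = 0: A_y + 85.9133 − 5.46·2.9 − 60 = 0 → A_y = -10.08 kN.
ΣF_x = 0: no horizontal applied forces, so A_x = 0.

A_x = 0, A_y = -10.08 kN, B_y = 85.91 kN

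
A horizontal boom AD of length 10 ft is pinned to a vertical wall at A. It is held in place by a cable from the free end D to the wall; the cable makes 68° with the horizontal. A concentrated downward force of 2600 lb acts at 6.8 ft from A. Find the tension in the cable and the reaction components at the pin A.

ΣM about A: T·sin68°·10 − 2600·6.8 = 0 → T = 17680/(10·0.927184) = 1906.85 ≈ 1907 lb.
ΣF_x = 0: A_x − T·cos68° = 0 → A_x = 1906.85 × 0.374607 = 714.3 lb.
ΣF_y = 0: A_y + T·sin68° − 2600 = 0 → A_y = 2600 − 1906.85 × 0.927184 = 832.0 lb.

T = 1907 lb, A_x = 714.3 lb, A_y = 832.0 lb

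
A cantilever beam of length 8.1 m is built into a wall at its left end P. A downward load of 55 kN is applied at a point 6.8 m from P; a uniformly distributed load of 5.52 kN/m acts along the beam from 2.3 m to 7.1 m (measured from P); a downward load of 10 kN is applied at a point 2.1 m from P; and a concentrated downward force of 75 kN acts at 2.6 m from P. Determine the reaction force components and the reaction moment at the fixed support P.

P_x = 0, P_y = 166.5 kN, M_P = 714.5 kN·m

Resultant of the distributed load: 5.52 × 4.8 = 26.496 kN at 4.7 m from P.
ΣF_x = 0: P_x = 0.
ΣF_y = 0: P_y − 55 − 5.52·4.8 − 10 − 75 = 0 → P_y = 166.5 kN.
ΣM about P: M_P − 55·6.8 − (5.52·4.8)·4.7 − 10·2.1 − 75·2.6 = 0 → M_P = 714.5 kN·m.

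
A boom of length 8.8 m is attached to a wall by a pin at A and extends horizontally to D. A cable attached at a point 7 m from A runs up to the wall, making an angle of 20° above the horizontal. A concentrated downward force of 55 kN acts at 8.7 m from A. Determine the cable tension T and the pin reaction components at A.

ΣM about A: T·sin20°·7 − 55·8.7 = 0 → T = 478.5/(7·0.34202) = 199.863 ≈ 199.9 kN.
ΣF_x = 0: A_x − T·cos20° = 0 → A_x = 199.863 × 0.939693 = 187.8 kN.
ΣF_y = 0: A_y + T·sin20° − 55 = 0 → A_y = 55 − 199.863 × 0.34202 = -13.36 kN.

T = 199.9 kN, A_x = 187.8 kN, A_y = -13.36 kN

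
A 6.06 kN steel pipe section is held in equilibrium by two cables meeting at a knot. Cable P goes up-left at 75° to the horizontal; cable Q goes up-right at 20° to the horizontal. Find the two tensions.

T_P = 5.716 kN, T_Q = 1.574 kN

ΣF_x = 0: −T_P·cos75° + T_Q·cos20° = 0 → T_Q = 0.275429·T_P.
ΣF_y = 0: T_P·sin75° + T_Q·sin20° = 6.06.
Substitute: T_P·(0.965926 + 0.275429·0.34202) = 6.06 → T_P = 5.71629 ≈ 5.716 kN.
Then T_Q = 0.275429 × 5.71629 = 1.574 kN.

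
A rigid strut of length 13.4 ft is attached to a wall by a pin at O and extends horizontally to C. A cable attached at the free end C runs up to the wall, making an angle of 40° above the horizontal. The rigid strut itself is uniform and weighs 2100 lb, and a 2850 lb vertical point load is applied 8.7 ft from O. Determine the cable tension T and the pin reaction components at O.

T = 4512 lb, O_x = 3457 lb, O_y = 2050 lb

ΣM about O: T·sin40°·13.4 − 2100·6.7 − 2850·8.7 = 0 → T = 38865/(13.4·0.642788) = 4512.18 ≈ 4512 lb.
ΣF_x = 0: O_x − T·cos40° = 0 → O_x = 4512.18 × 0.766044 = 3457 lb.
ΣF_y = 0: O_y + T·sin40° − 2100 − 2850 = 0 → O_y = 4950 − 4512.18 × 0.642788 = 2050 lb.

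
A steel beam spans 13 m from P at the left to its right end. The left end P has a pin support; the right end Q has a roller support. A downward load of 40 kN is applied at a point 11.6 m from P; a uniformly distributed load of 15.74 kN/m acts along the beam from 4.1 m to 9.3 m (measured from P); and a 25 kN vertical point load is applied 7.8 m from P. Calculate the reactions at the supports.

P_x = 0, P_y = 53.97 kN, Q_y = 92.88 kN

Resultant of the distributed load: 15.74 × 5.2 = 81.848 kN at 6.7 m from P.
Taking moments about P: Q_y·13 − 40·11.6 − (15.74·5.2)·6.7 − 25·7.8 = 0 → Q_y = 1207.3816/13 = 92.8755 ≈ 92.88 kN.
ΣF_y = 0: P_y + 92.8755 − 40 − 15.74·5.2 − 25 = 0 → P_y = 53.97 kN.
ΣF_x = 0: no horizontal applied forces, so P_x = 0.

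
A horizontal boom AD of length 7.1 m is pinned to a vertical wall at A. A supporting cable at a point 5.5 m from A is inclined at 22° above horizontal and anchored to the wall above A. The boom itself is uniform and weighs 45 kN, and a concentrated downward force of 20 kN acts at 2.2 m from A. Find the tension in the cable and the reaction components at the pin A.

T = 98.89 kN, A_x = 91.69 kN, A_y = 27.95 kN

ΣM about A: T·sin22°·5.5 − 45·3.55 − 20·2.2 = 0 → T = 203.75/(5.5·0.374607) = 98.8915 ≈ 98.89 kN.
ΣF_x = 0: A_x − T·cos22° = 0 → A_x = 98.8915 × 0.927184 = 91.69 kN.
ΣF_y = 0: A_y + T·sin22° − 45 − 20 = 0 → A_y = 65 − 98.8915 × 0.374607 = 27.95 kN.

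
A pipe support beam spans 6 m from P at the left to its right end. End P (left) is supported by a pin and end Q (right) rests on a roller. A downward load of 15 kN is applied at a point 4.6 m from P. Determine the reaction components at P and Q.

Moments about P: Q_y·6 − 15·4.6 = 0 → Q_y = 69/6 = 11.50 kN.
ΣF_y = 0: P_y + 11.5 − 15 = 0 → P_y = 3.500 kN.
ΣF_x = 0: no horizontal applied forces, so P_x = 0.

P_x = 0, P_y = 3.500 kN, Q_y = 11.50 kN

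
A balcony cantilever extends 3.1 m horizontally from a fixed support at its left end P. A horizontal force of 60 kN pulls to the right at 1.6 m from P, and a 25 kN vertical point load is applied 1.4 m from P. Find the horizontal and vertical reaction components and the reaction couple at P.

ΣF_x = 0: P_x + 60 = 0 → P_x = -60.00 kN.
ΣF_y = 0: P_y − 25 = 0 → P_y = 25.00 kN.
ΣM about P: M_P − 25·1.4 = 0 → M_P = 35.00 kN·m.

P_x = -60.00 kN, P_y = 25.00 kN, M_P = 35.00 kN·m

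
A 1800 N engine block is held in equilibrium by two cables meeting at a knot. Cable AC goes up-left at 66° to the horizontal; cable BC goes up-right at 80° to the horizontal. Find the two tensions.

T_AC = 559.0 N, T_BC = 1309 N

ΣF_x = 0: −T_AC·cos66° + T_BC·cos80° = 0 → T_BC = 2.3423·T_AC.
ΣF_y = 0: T_AC·sin66° + T_BC·sin80° = 1800.
Substitute: T_AC·(0.913545 + 2.3423·0.984808) = 1800 → T_AC = 558.961 ≈ 559.0 N.
Then T_BC = 2.3423 × 558.961 = 1309 N.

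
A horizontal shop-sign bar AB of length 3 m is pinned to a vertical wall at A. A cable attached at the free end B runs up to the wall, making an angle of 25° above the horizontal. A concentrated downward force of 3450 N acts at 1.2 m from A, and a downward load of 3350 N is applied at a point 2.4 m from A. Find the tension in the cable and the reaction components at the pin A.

T = 9607 N, A_x = 8707 N, A_y = 2740 N

ΣM about A: T·sin25°·3 − 3450·1.2 − 3350·2.4 = 0 → T = 12180/(3·0.422618) = 9606.78 ≈ 9607 N.
ΣF_x = 0: A_x − T·cos25° = 0 → A_x = 9606.78 × 0.906308 = 8707 N.
ΣF_y = 0: A_y + T·sin25° − 3450 − 3350 = 0 → A_y = 6800 − 9606.78 × 0.422618 = 2740 N.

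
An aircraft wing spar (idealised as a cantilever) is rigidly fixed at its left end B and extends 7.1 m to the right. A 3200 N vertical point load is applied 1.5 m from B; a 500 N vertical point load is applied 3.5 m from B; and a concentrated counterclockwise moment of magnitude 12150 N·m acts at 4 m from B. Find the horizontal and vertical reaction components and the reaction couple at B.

ΣF_x = 0: B_x = 0.
ΣF_y = 0: B_y − 3200 − 500 = 0 → B_y = 3700 N.
ΣM about B: M_B − 3200·1.5 − 500·3.5 + 12150 = 0 → M_B = -5600 N·m.

B_x = 0, B_y = 3700 N, M_B = -5600 N·m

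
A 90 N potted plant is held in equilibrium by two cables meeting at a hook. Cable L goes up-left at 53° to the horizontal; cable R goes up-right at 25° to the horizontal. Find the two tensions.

T_L = 83.39 N, T_R = 55.37 N

ΣF_x = 0: −T_L·cos53° + T_R·cos25° = 0 → T_R = 0.664029·T_L.
ΣF_y = 0: T_L·sin53° + T_R·sin25° = 90.
Substitute: T_L·(0.798636 + 0.664029·0.422618) = 90 → T_L = 83.39 N.
Then T_R = 0.664029 × 83.39 = 55.37 N.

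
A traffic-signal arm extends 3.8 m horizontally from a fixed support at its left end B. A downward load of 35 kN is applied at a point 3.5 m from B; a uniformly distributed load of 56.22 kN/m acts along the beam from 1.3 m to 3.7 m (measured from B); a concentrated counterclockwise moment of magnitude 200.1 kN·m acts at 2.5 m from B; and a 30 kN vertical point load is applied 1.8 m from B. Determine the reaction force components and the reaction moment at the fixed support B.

Resultant of the distributed load: 56.22 × 2.4 = 134.928 kN at 2.5 m from B.
ΣF_x = 0: B_x = 0.
ΣF_y = 0: B_y − 35 − 56.22·2.4 − 30 = 0 → B_y = 199.9 kN.
ΣM about B: M_B − 35·3.5 − (56.22·2.4)·2.5 + 200.1 − 30·1.8 = 0 → M_B = 313.7 kN·m.

B_x = 0, B_y = 199.9 kN, M_B = 313.7 kN·m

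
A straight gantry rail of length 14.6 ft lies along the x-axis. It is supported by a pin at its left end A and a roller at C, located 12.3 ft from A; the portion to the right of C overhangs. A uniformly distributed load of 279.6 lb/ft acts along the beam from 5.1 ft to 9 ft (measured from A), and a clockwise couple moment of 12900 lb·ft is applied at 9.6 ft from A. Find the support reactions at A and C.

Resultant of the distributed load: 279.6 × 3.9 = 1090.44 lb at 7.05 ft from A.
ΣM about A: C_y·12.3 − (279.6·3.9)·7.05 − 12900 = 0 → C_y = 20587.602/12.3 = 1673.79 ≈ 1674 lb.
ΣF_y = 0: A_y + 1673.79 − 279.6·3.9 = 0 → A_y = -583.3 lb.
ΣF_x = 0: no horizontal applied forces, so A_x = 0.

A_x = 0, A_y = -583.3 lb, C_y = 1674 lb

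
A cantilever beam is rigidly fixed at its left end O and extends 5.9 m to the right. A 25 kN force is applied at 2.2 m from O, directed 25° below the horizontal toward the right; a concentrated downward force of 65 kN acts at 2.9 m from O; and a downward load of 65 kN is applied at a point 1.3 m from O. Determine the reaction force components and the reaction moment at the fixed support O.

O_x = -22.66 kN, O_y = 140.6 kN, M_O = 296.2 kN·m

ΣF_x = 0: O_x + 25·cos25° = 0 → O_x = -22.66 kN.
ΣF_y = 0: O_y − 25·sin25° − 65 − 65 = 0 → O_y = 140.6 kN.
ΣM about O: M_O − 25·sin25°·2.2 − 65·2.9 − 65·1.3 = 0 → M_O = 296.2 kN·m.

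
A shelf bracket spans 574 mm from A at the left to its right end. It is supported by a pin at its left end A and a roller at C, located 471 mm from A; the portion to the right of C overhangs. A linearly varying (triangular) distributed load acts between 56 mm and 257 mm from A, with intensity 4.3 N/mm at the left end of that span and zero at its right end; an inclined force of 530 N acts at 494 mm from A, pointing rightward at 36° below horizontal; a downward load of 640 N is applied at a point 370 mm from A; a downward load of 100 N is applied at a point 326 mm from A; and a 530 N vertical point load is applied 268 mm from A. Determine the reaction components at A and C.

Resultant of the triangular load: ½ × 4.3 × 201 = 432.15 N, acting at 123 mm from A (one-third of the span from the peak).
ΣM about A: C_y·471 − (½·4.3·201)·123 − 530·sin36°·494 − 640·370 − 100·326 − 530·268 = 0 → C_y = 618488/471 = 1313.14 ≈ 1313 N.
ΣF_y = 0: A_y + 1313.14 − ½·4.3·201 − 530·sin36° − 640 − 100 − 530 = 0 → A_y = 700.5 N.
ΣF_x = 0: A_x + 530·cos36° = 0 → A_x = -428.8 N.

A_x = -428.8 N, A_y = 700.5 N, C_y = 1313 N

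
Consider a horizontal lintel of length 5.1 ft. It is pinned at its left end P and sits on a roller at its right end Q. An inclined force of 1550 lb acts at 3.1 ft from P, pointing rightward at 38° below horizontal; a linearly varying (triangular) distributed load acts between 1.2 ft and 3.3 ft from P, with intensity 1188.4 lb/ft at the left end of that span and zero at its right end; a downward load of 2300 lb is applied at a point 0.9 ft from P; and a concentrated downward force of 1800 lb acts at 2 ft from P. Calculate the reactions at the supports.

P_x = -1221 lb, P_y = 4145 lb, Q_y = 2157 lb

Resultant of the triangular load: ½ × 1188.4 × 2.1 = 1247.82 lb, acting at 1.9 ft from P (one-third of the span from the peak).
Moments about P: Q_y·5.1 − 1550·sin38°·3.1 − (½·1188.4·2.1)·1.9 − 2300·0.9 − 1800·2 = 0 → Q_y = 10999.1/5.1 = 2156.69 ≈ 2157 lb.
ΣF_y = 0: P_y + 2156.69 − 1550·sin38° − ½·1188.4·2.1 − 2300 − 1800 = 0 → P_y = 4145 lb.
ΣF_x = 0: P_x + 1550·cos38° = 0 → P_x = -1221 lb.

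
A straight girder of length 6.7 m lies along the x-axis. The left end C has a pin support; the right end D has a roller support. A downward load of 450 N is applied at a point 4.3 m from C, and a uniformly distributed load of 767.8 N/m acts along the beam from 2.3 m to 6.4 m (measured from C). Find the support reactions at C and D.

C_x = 0, C_y = 1265 N, D_y = 2333 N

Resultant of the distributed load: 767.8 × 4.1 = 3147.98 N at 4.35 m from C.
Moments about C: D_y·6.7 − 450·4.3 − (767.8·4.1)·4.35 = 0 → D_y = 15628.713/6.7 = 2332.64 ≈ 2333 N.
ΣF_y = 0: C_y + 2332.64 − 450 − 767.8·4.1 = 0 → C_y = 1265 N.
ΣF_x = 0: no horizontal applied forces, so C_x = 0.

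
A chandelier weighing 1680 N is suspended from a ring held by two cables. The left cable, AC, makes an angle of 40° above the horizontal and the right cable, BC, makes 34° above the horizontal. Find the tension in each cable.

T_AC = 1449 N, T_BC = 1339 N

ΣF_x = 0: −T_AC·cos40° + T_BC·cos34° = 0 → T_BC = 0.924017·T_AC.
ΣF_y = 0: T_AC·sin40° + T_BC·sin34° = 1680.
Substitute: T_AC·(0.642788 + 0.924017·0.559193) = 1680 → T_AC = 1448.91 ≈ 1449 N.
Then T_BC = 0.924017 × 1448.91 = 1339 N.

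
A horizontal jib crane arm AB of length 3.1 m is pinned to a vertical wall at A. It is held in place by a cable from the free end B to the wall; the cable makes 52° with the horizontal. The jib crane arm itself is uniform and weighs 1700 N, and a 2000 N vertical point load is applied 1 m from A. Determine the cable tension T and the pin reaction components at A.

ΣM about A: T·sin52°·3.1 − 1700·1.55 − 2000·1 = 0 → T = 4635/(3.1·0.788011) = 1897.39 ≈ 1897 N.
ΣF_x = 0: A_x − T·cos52° = 0 → A_x = 1897.39 × 0.615661 = 1168 N.
ΣF_y = 0: A_y + T·sin52° − 1700 − 2000 = 0 → A_y = 3700 − 1897.39 × 0.788011 = 2205 N.

T = 1897 N, A_x = 1168 N, A_y = 2205 N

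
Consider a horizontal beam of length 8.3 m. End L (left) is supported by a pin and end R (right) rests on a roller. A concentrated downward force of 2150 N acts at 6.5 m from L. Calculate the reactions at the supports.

L_x = 0, L_y = 466.3 N, R_y = 1684 N

ΣM about L: R_y·8.3 − 2150·6.5 = 0 → R_y = 13975/8.3 = 1683.73 ≈ 1684 N.
ΣF_y = 0: L_y + 1683.73 − 2150 = 0 → L_y = 466.3 N.
ΣF_x = 0: no horizontal applied forces, so L_x = 0.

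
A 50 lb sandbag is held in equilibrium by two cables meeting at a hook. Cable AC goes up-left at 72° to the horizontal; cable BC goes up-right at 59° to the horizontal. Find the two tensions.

T_AC = 34.12 lb, T_BC = 20.47 lb

ΣF_x = 0: −T_AC·cos72° + T_BC·cos59° = 0 → T_BC = 0.599989·T_AC.
ΣF_y = 0: T_AC·sin72° + T_BC·sin59° = 50.
Substitute: T_AC·(0.951057 + 0.599989·0.857167) = 50 → T_AC = 34.1216 ≈ 34.12 lb.
Then T_BC = 0.599989 × 34.1216 = 20.47 lb.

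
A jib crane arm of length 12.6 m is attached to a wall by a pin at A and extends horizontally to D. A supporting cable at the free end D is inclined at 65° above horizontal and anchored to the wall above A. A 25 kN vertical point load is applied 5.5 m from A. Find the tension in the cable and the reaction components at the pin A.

ΣM about A: T·sin65°·12.6 − 25·5.5 = 0 → T = 137.5/(12.6·0.906308) = 12.0408 ≈ 12.04 kN.
ΣF_x = 0: A_x − T·cos65° = 0 → A_x = 12.0408 × 0.422618 = 5.089 kN.
ΣF_y = 0: A_y + T·sin65° − 25 = 0 → A_y = 25 − 12.0408 × 0.906308 = 14.09 kN.

T = 12.04 kN, A_x = 5.089 kN, A_y = 14.09 kN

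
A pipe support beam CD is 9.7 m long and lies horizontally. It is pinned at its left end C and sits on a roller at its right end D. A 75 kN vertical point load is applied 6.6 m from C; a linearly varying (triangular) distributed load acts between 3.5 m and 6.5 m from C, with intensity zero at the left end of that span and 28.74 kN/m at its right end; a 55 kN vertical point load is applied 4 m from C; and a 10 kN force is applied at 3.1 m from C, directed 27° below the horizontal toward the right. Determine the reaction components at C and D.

C_x = -8.910 kN, C_y = 78.04 kN, D_y = 99.61 kN

Resultant of the triangular load: ½ × 28.74 × 3 = 43.11 kN, acting at 5.5 m from C (one-third of the span from the peak).
Moments about C: D_y·9.7 − 75·6.6 − (½·28.74·3)·5.5 − 55·4 − 10·sin27°·3.1 = 0 → D_y = 966.179/9.7 = 99.6061 ≈ 99.61 kN.
ΣF_y = 0: C_y + 99.6061 − 75 − ½·28.74·3 − 55 − 10·sin27° = 0 → C_y = 78.04 kN.
ΣF_x = 0: C_x + 10·cos27° = 0 → C_x = -8.910 kN.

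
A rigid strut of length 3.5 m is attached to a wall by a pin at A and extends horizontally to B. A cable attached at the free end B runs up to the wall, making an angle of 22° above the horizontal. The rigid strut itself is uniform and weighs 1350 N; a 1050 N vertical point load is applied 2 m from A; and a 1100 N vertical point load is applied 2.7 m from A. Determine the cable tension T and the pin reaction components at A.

T = 5669 N, A_x = 5256 N, A_y = 1376 N

ΣM about A: T·sin22°·3.5 − 1350·1.75 − 1050·2 − 1100·2.7 = 0 → T = 7432.5/(3.5·0.374607) = 5668.8 ≈ 5669 N.
ΣF_x = 0: A_x − T·cos22° = 0 → A_x = 5668.8 × 0.927184 = 5256 N.
ΣF_y = 0: A_y + T·sin22° − 1350 − 1050 − 1100 = 0 → A_y = 3500 − 5668.8 × 0.374607 = 1376 N.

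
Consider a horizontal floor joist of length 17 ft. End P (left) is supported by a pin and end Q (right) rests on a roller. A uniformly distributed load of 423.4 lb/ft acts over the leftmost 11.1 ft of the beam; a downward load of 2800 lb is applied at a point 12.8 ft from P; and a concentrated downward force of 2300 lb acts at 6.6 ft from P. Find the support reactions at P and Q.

Resultant of the distributed load: 423.4 × 11.1 = 4699.74 lb at 5.55 ft from P.
Taking moments about P: Q_y·17 − (423.4·11.1)·5.55 − 2800·12.8 − 2300·6.6 = 0 → Q_y = 77103.557/17 = 4535.5 ≈ 4536 lb.
ΣF_y = 0: P_y + 4535.5 − 423.4·11.1 − 2800 − 2300 = 0 → P_y = 5264 lb.
ΣF_x = 0: no horizontal applied forces, so P_x = 0.

P_x = 0, P_y = 5264 lb, Q_y = 4536 lb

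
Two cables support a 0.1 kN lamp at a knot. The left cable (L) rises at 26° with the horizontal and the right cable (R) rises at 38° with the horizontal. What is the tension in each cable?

ΣF_x = 0: −T_L·cos26° + T_R·cos38° = 0 → T_R = 1.14059·T_L.
ΣF_y = 0: T_L·sin26° + T_R·sin38° = 0.1.
Substitute: T_L·(0.438371 + 1.14059·0.615661) = 0.1 → T_L = 0.0876741 ≈ 0.08767 kN.
Then T_R = 1.14059 × 0.0876741 = 0.1000 kN.

T_L = 0.08767 kN, T_R = 0.1000 kN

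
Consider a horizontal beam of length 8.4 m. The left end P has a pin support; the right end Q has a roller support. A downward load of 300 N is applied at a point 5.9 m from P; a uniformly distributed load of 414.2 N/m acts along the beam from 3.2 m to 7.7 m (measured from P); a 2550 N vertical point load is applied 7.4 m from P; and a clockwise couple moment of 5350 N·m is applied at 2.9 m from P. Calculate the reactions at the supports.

Resultant of the distributed load: 414.2 × 4.5 = 1863.9 N at 5.45 m from P.
Moments about P: Q_y·8.4 − 300·5.9 − (414.2·4.5)·5.45 − 2550·7.4 − 5350 = 0 → Q_y = 36148.255/8.4 = 4303.36 ≈ 4303 N.
ΣF_y = 0: P_y + 4303.36 − 300 − 414.2·4.5 − 2550 = 0 → P_y = 410.5 N.
ΣF_x = 0: no horizontal applied forces, so P_x = 0.

P_x = 0, P_y = 410.5 N, Q_y = 4303 N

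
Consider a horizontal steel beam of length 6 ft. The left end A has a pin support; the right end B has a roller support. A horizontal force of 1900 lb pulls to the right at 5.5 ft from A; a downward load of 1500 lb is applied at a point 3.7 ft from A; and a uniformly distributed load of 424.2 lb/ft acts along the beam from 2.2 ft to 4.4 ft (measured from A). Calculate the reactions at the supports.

Resultant of the distributed load: 424.2 × 2.2 = 933.24 lb at 3.3 ft from A.
Taking moments about A: B_y·6 − 1500·3.7 − (424.2·2.2)·3.3 = 0 → B_y = 8629.692/6 = 1438.28 ≈ 1438 lb.
ΣF_y = 0: A_y + 1438.28 − 1500 − 424.2·2.2 = 0 → A_y = 995.0 lb.
ΣF_x = 0: A_x + 1900 = 0 → A_x = -1900 lb.

A_x = -1900 lb, A_y = 995.0 lb, B_y = 1438 lb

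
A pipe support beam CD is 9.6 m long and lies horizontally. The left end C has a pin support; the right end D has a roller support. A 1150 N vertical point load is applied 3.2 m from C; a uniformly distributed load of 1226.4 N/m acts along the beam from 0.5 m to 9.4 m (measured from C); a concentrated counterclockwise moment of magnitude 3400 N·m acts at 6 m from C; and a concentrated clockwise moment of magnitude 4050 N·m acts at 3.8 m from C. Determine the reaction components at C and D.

Resultant of the distributed load: 1226.4 × 8.9 = 10914.96 N at 4.95 m from C.
Moments about C: D_y·9.6 − 1150·3.2 − (1226.4·8.9)·4.95 + 3400 − 4050 = 0 → D_y = 58359.052/9.6 = 6079.07 ≈ 6079 N.
ΣF_y = 0: C_y + 6079.07 − 1150 − 1226.4·8.9 = 0 → C_y = 5986 N.
ΣF_x = 0: no horizontal applied forces, so C_x = 0.

C_x = 0, C_y = 5986 N, D_y = 6079 N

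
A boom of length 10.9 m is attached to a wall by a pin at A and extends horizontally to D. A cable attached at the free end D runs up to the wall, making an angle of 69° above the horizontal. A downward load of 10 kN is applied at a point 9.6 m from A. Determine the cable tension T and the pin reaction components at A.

ΣM about A: T·sin69°·10.9 − 10·9.6 = 0 → T = 96/(10.9·0.93358) = 9.43394 ≈ 9.434 kN.
ΣF_x = 0: A_x − T·cos69° = 0 → A_x = 9.43394 × 0.358368 = 3.381 kN.
ΣF_y = 0: A_y + T·sin69° − 10 = 0 → A_y = 10 − 9.43394 × 0.93358 = 1.193 kN.

T = 9.434 kN, A_x = 3.381 kN, A_y = 1.193 kN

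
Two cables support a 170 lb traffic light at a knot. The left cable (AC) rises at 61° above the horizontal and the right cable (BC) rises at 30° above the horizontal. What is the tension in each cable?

T_AC = 147.2 lb, T_BC = 82.43 lb

ΣF_x = 0: −T_AC·cos61° + T_BC·cos30° = 0 → T_BC = 0.55981·T_AC.
ΣF_y = 0: T_AC·sin61° + T_BC·sin30° = 170.
Substitute: T_AC·(0.87462 + 0.55981·0.5) = 170 → T_AC = 147.247 ≈ 147.2 lb.
Then T_BC = 0.55981 × 147.247 = 82.43 lb.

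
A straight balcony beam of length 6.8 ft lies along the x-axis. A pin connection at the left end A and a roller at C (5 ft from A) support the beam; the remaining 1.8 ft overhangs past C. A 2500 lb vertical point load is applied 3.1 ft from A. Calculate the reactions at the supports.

ΣM about A: C_y·5 − 2500·3.1 = 0 → C_y = 7750/5 = 1550 lb.
ΣF_y = 0: A_y + 1550 − 2500 = 0 → A_y = 950.0 lb.
ΣF_x = 0: no horizontal applied forces, so A_x = 0.

A_x = 0, A_y = 950.0 lb, C_y = 1550 lb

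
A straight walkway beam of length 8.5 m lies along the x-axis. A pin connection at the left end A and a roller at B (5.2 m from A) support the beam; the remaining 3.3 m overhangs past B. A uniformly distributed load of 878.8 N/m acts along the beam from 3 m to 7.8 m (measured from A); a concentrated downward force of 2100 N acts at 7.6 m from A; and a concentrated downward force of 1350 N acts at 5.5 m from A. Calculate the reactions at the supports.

Resultant of the distributed load: 878.8 × 4.8 = 4218.24 N at 5.4 m from A.
Taking moments about A: B_y·5.2 − (878.8·4.8)·5.4 − 2100·7.6 − 1350·5.5 = 0 → B_y = 46163.496/5.2 = 8877.6 ≈ 8878 N.
ΣF_y = 0: A_y + 8877.6 − 878.8·4.8 − 2100 − 1350 = 0 → A_y = -1209 N.
ΣF_x = 0: no horizontal applied forces, so A_x = 0.

A_x = 0, A_y = -1209 N, B_y = 8878 N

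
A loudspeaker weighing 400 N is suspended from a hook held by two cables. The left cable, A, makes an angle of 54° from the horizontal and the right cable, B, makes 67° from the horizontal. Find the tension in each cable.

T_A = 182.3 N, T_B = 274.3 N

ΣF_x = 0: −T_A·cos54° + T_B·cos67° = 0 → T_B = 1.50432·T_A.
ΣF_y = 0: T_A·sin54° + T_B·sin67° = 400.
Substitute: T_A·(0.809017 + 1.50432·0.920505) = 400 → T_A = 182.336 ≈ 182.3 N.
Then T_B = 1.50432 × 182.336 = 274.3 N.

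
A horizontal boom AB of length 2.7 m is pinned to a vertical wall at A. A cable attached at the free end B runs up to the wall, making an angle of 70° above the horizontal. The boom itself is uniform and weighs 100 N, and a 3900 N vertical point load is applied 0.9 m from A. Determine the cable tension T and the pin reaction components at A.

T = 1437 N, A_x = 491.4 N, A_y = 2650 N

ΣM about A: T·sin70°·2.7 − 100·1.35 − 3900·0.9 = 0 → T = 3645/(2.7·0.939693) = 1436.64 ≈ 1437 N.
ΣF_x = 0: A_x − T·cos70° = 0 → A_x = 1436.64 × 0.34202 = 491.4 N.
ΣF_y = 0: A_y + T·sin70° − 100 − 3900 = 0 → A_y = 4000 − 1436.64 × 0.939693 = 2650 N.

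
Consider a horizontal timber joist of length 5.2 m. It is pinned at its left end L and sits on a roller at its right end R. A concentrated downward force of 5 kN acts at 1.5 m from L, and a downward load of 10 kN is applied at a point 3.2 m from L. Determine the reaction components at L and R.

Taking moments about L: R_y·5.2 − 5·1.5 − 10·3.2 = 0 → R_y = 39.5/5.2 = 7.59615 ≈ 7.596 kN.
ΣF_y = 0: L_y + 7.59615 − 5 − 10 = 0 → L_y = 7.404 kN.
ΣF_x = 0: no horizontal applied forces, so L_x = 0.

L_x = 0, L_y = 7.404 kN, R_y = 7.596 kN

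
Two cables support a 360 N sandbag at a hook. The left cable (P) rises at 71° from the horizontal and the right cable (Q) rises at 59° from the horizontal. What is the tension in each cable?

T_P = 242.0 N, T_Q = 153.0 N

ΣF_x = 0: −T_P·cos71° + T_Q·cos59° = 0 → T_Q = 0.632124·T_P.
ΣF_y = 0: T_P·sin71° + T_Q·sin59° = 360.
Substitute: T_P·(0.945519 + 0.632124·0.857167) = 360 → T_P = 242.04 ≈ 242.0 N.
Then T_Q = 0.632124 × 242.04 = 153.0 N.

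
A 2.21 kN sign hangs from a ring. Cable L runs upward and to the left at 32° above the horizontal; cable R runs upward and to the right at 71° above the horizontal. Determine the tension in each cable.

T_L = 0.7384 kN, T_R = 1.923 kN

ΣF_x = 0: −T_L·cos32° + T_R·cos71° = 0 → T_R = 2.60483·T_L.
ΣF_y = 0: T_L·sin32° + T_R·sin71° = 2.21.
Substitute: T_L·(0.529919 + 2.60483·0.945519) = 2.21 → T_L = 0.73843 ≈ 0.7384 kN.
Then T_R = 2.60483 × 0.73843 = 1.923 kN.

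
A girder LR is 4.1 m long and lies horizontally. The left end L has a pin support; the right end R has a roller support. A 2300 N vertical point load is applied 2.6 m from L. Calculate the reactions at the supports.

L_x = 0, L_y = 841.5 N, R_y = 1459 N

ΣM about L: R_y·4.1 − 2300·2.6 = 0 → R_y = 5980/4.1 = 1458.54 ≈ 1459 N.
ΣF_y = 0: L_y + 1458.54 − 2300 = 0 → L_y = 841.5 N.
ΣF_x = 0: no horizontal applied forces, so L_x = 0.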